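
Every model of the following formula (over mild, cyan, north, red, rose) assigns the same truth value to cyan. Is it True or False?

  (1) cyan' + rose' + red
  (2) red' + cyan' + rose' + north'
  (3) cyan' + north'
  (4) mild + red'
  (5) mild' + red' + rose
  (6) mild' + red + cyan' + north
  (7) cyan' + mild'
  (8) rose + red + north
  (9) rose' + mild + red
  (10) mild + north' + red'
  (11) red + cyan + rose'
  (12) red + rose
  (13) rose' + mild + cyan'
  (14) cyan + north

Suppose cyan = 1.
(north') alone gives north = 0.
(mild') alone gives mild = 0.
(red') alone gives red = 0.
(rose') alone gives rose = 0.
But (rose) is also a unit clause — contradiction.
So every satisfying assignment has cyan = False.

False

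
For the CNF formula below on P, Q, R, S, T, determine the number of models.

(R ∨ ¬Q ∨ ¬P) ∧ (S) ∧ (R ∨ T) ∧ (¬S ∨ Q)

5

There are 2^5 = 32 truth assignments over (P, Q, R, S, T).
Split on Q. With Q = True, the clauses containing Q are satisfied and ¬Q drops from the rest; 5 of the 2^4 = 16 assignments to the other variables satisfy what remains.
With Q = False, by the same count on the reduced clause set, 0 assignments work.
Total: 5 + 0 = 5.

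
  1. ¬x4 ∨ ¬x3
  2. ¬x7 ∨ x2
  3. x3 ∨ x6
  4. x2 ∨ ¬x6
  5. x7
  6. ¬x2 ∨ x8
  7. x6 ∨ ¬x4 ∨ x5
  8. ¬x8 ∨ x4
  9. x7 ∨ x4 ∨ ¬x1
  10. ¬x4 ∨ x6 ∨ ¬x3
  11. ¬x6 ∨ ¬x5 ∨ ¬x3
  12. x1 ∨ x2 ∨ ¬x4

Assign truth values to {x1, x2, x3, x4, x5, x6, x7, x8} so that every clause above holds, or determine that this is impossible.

The clause (x7) is unit, so x7 = True.
The clause (x2) is unit, so x2 = True.
The clause (x8) is unit, so x8 = True.
The clause (x4) is unit, so x4 = True.
The clause (¬x3) is unit, so x3 = False.
The clause (x6) is unit, so x6 = True.
All clauses hold; x1, x5 can take either value.

x1=True; x2=True; x3=False; x4=True; x5=False; x6=True; x7=True; x8=True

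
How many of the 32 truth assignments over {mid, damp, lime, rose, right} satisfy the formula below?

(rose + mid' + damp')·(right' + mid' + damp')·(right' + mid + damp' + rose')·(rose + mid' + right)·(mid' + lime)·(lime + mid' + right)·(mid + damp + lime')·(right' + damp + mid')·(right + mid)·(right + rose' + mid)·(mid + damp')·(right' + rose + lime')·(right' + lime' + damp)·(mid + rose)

3

There are 2^5 = 32 truth assignments over (mid, damp, lime, rose, right).
Split on rose. With rose = 1, the clauses containing rose are satisfied and rose' drops from the rest; 3 of the 2^4 = 16 assignments to the other variables satisfy what remains.
With rose = 0, by the same count on the reduced clause set, 0 assignments work.
Total: 3 + 0 = 3.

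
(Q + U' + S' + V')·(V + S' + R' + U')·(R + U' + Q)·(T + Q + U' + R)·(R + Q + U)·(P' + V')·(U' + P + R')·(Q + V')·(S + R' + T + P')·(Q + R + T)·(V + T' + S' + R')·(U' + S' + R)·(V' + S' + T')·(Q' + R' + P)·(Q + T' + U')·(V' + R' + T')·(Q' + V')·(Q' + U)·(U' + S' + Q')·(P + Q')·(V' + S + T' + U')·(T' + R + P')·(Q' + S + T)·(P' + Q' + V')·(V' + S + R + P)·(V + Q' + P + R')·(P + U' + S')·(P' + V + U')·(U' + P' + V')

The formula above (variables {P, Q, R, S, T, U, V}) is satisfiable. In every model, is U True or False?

False

Suppose U = 1.
Case R = 1:
The clause (P) is unit, so P = 1.
The clause (V') is unit, so V = 0.
Now (V) is unsatisfied and unit — conflict.
Backtrack on R: now try R = 0.
The clause (Q) is unit, so Q = 1.
The clause (S') is unit, so S = 0.
The clause (V') is unit, so V = 0.
The clause (P) is unit, so P = 1.
Now (P') is unsatisfied and unit — conflict.
Both values of R lead to a conflict.
So every satisfying assignment has U = False.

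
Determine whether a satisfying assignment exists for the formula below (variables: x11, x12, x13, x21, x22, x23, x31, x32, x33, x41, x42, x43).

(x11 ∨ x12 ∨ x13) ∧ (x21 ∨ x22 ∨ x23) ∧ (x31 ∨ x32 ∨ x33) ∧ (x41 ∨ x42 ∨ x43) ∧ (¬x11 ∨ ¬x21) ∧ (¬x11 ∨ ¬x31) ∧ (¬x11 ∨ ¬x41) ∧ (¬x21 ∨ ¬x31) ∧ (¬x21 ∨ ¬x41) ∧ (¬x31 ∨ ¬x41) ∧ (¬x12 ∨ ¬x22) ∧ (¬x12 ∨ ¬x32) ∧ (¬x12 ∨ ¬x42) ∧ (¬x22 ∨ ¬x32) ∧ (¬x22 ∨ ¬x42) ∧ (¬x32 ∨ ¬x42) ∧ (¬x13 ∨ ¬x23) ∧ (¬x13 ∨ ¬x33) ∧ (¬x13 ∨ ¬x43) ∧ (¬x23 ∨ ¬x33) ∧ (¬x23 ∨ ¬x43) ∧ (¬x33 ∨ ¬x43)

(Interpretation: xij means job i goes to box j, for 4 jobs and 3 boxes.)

Try x11 = False.
Try x12 = True.
Unit clause (¬x22) forces x22 = False.
Unit clause (¬x32) forces x32 = False.
Unit clause (¬x42) forces x42 = False.
Try x21 = True.
Unit clause (¬x31) forces x31 = False.
Unit clause (x33) forces x33 = True.
Unit clause (¬x41) forces x41 = False.
Unit clause (x43) forces x43 = True.
That conflicts with the unit clause (¬x43).
So x21 must be the other value — set x21 = False.
Unit clause (x23) forces x23 = True.
Unit clause (¬x13) forces x13 = False.
Unit clause (¬x33) forces x33 = False.
Unit clause (x31) forces x31 = True.
Unit clause (¬x41) forces x41 = False.
Unit clause (x43) forces x43 = True.
That conflicts with the unit clause (¬x43).
Either choice for x21 ends in contradiction.
So x12 must be the other value — set x12 = False.
Unit clause (x13) forces x13 = True.
Unit clause (¬x23) forces x23 = False.
Unit clause (¬x33) forces x33 = False.
Unit clause (¬x43) forces x43 = False.
Try x21 = True.
Unit clause (¬x31) forces x31 = False.
Unit clause (x32) forces x32 = True.
Unit clause (¬x41) forces x41 = False.
Unit clause (x42) forces x42 = True.
That conflicts with the unit clause (¬x42).
So x21 must be the other value — set x21 = False.
Unit clause (x22) forces x22 = True.
Unit clause (¬x32) forces x32 = False.
Unit clause (x31) forces x31 = True.
Unit clause (¬x41) forces x41 = False.
Unit clause (x42) forces x42 = True.
That conflicts with the unit clause (¬x42).
Either choice for x21 ends in contradiction.
Either choice for x12 ends in contradiction.
So x11 must be the other value — set x11 = True.
Unit clause (¬x21) forces x21 = False.
Unit clause (¬x31) forces x31 = False.
Unit clause (¬x41) forces x41 = False.
Try x22 = True.
Unit clause (¬x12) forces x12 = False.
Unit clause (¬x32) forces x32 = False.
Unit clause (x33) forces x33 = True.
Unit clause (¬x42) forces x42 = False.
Unit clause (x43) forces x43 = True.
That conflicts with the unit clause (¬x43).
So x22 must be the other value — set x22 = False.
Unit clause (x23) forces x23 = True.
Unit clause (¬x13) forces x13 = False.
Unit clause (¬x33) forces x33 = False.
Unit clause (x32) forces x32 = True.
Unit clause (¬x12) forces x12 = False.
Unit clause (¬x42) forces x42 = False.
Unit clause (x43) forces x43 = True.
That conflicts with the unit clause (¬x43).
Either choice for x22 ends in contradiction.
Either choice for x11 ends in contradiction.
No assignment satisfies every clause.

No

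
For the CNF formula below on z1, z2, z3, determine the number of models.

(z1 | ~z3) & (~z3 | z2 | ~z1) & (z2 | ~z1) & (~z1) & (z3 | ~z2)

There are 2^3 = 8 truth assignments over (z1, z2, z3).
Check each against the 5 clauses (columns in the order z1, z2, z3):
  F F F  ✓ satisfies all
  F F T  ✗ fails (z1 | ~z3)
  F T F  ✗ fails (z3 | ~z2)
  F T T  ✗ fails (z1 | ~z3)
  T F F  ✗ fails (z2 | ~z1)
  T F T  ✗ fails (~z3 | z2 | ~z1)
  T T F  ✗ fails (~z1)
  T T T  ✗ fails (~z1)
1 of the 8 rows is a model.

1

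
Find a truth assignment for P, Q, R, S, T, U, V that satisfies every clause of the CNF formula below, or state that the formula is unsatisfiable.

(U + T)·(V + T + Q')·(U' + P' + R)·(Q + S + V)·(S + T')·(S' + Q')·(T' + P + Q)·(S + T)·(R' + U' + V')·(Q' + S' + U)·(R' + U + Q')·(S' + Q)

UNSATISFIABLE

Try U = 1.
Try P = 0.
Try S = 1.
The clause (Q') is unit, so Q = 0.
Now (Q) is unsatisfied and unit — conflict.
That branch fails; take S = 0 instead.
The clause (T') is unit, so T = 0.
Now (T) is unsatisfied and unit — conflict.
Neither S = 1 nor S = 0 works.
That branch fails; take P = 1 instead.
The clause (R) is unit, so R = 1.
The clause (V') is unit, so V = 0.
Try T = 1.
The clause (S) is unit, so S = 1.
The clause (Q') is unit, so Q = 0.
Now (Q) is unsatisfied and unit — conflict.
That branch fails; take T = 0 instead.
The clause (Q') is unit, so Q = 0.
The clause (S) is unit, so S = 1.
Now (S') is unsatisfied and unit — conflict.
Neither T = 1 nor T = 0 works.
Neither P = 1 nor P = 0 works.
That branch fails; take U = 0 instead.
The clause (T) is unit, so T = 1.
The clause (S) is unit, so S = 1.
The clause (Q') is unit, so Q = 0.
Now (Q) is unsatisfied and unit — conflict.
Neither U = 1 nor U = 0 works.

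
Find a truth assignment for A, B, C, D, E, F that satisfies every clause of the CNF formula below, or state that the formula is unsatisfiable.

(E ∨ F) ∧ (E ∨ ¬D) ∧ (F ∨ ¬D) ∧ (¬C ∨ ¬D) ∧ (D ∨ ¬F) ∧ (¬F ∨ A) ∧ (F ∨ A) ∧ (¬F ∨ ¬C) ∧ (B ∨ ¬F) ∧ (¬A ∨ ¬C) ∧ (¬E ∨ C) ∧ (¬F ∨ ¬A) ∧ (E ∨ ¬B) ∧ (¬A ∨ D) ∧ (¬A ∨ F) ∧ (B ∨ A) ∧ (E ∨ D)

UNSATISFIABLE

Case E = True:
From the singleton clause (C), C = True.
From the singleton clause (¬D), D = False.
From the singleton clause (¬F), F = False.
From the singleton clause (A), A = True.
Now (¬A) is unsatisfied and unit — conflict.
Undo E and try E = False.
From the singleton clause (F), F = True.
From the singleton clause (¬D), D = False.
Now (D) is unsatisfied and unit — conflict.
Either choice for E ends in contradiction.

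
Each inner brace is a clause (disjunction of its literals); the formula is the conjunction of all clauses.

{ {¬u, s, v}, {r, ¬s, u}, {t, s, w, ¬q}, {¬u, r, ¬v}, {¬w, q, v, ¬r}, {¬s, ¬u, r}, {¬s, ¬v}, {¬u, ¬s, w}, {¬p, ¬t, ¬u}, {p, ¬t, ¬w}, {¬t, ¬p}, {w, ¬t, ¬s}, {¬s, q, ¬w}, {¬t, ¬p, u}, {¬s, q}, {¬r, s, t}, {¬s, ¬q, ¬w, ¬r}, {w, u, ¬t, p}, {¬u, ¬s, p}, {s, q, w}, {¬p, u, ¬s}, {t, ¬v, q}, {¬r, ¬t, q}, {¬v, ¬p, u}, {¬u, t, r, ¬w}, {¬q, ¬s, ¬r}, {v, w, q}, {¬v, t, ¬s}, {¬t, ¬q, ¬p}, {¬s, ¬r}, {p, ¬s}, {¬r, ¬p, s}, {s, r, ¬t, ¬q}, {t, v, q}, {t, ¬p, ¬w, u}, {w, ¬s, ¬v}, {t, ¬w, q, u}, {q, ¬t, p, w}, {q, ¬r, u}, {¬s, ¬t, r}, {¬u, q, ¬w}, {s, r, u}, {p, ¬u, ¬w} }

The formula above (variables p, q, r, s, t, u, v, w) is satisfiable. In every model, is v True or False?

Suppose v = False.
Suppose u = False.
Suppose r = True.
The clause (¬s) is unit, so s = False.
The clause (t) is unit, so t = True.
The clause (¬p) is unit, so p = False.
The clause (¬w) is unit, so w = False.
That conflicts with the unit clause (w).
So r must be the other value — set r = False.
The clause (¬s) is unit, so s = False.
That conflicts with the unit clause (s).
Either choice for r ends in contradiction.
So u must be the other value — set u = True.
The clause (s) is unit, so s = True.
The clause (r) is unit, so r = True.
That conflicts with the unit clause (¬r).
Either choice for u ends in contradiction.
So every satisfying assignment has v = True.

True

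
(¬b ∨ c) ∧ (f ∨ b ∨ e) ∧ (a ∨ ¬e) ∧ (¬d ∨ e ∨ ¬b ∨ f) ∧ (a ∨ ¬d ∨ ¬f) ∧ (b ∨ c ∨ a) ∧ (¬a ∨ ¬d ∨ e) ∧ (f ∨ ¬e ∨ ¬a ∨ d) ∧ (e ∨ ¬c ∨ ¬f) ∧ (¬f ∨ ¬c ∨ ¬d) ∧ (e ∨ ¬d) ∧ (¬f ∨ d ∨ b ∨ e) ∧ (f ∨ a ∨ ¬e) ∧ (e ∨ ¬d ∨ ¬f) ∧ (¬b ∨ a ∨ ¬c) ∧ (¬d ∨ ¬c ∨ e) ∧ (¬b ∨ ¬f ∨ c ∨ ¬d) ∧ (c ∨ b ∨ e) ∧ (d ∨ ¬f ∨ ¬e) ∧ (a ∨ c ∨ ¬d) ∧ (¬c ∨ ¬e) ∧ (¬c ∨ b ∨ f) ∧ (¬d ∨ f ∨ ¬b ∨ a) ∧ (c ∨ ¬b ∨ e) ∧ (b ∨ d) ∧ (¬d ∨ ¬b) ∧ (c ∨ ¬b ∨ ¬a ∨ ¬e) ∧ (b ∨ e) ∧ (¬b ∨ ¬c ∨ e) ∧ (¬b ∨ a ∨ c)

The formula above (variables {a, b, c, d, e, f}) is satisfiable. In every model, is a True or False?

Suppose a = False.
From the singleton clause (¬e), e = False.
From the singleton clause (¬d), d = False.
From the singleton clause (b), b = True.
From the singleton clause (c), c = True.
But (¬c) is also a unit clause — contradiction.
So every satisfying assignment has a = True.

True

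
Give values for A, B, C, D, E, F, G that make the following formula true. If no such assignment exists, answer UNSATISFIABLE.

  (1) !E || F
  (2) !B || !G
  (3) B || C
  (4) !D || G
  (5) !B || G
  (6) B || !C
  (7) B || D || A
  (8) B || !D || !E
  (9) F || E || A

Branch on E: set E = false.
Branch on B: set B = false.
(C) alone gives C = true.
Now (!C) is unsatisfied and unit — conflict.
That branch fails; take B = true instead.
(!G) alone gives G = false.
Now (G) is unsatisfied and unit — conflict.
Both values of B lead to a conflict.
That branch fails; take E = true instead.
(F) alone gives F = true.
Branch on B: set B = false.
(C) alone gives C = true.
Now (!C) is unsatisfied and unit — conflict.
That branch fails; take B = true instead.
(!G) alone gives G = false.
Now (G) is unsatisfied and unit — conflict.
Both values of B lead to a conflict.
Both values of E lead to a conflict.

UNSATISFIABLE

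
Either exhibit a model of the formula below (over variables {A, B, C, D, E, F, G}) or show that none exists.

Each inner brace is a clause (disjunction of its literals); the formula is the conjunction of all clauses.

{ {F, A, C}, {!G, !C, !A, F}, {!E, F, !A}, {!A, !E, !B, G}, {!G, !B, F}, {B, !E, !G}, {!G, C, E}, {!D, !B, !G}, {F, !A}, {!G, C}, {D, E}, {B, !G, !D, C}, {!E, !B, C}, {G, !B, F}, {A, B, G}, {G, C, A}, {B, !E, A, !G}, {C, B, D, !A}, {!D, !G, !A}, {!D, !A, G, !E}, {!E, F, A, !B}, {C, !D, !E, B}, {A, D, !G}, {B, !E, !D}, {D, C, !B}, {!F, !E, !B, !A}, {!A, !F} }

Try F = false.
Unit clause (!A) forces A = false.
Unit clause (C) forces C = true.
Try G = true.
Unit clause (!B) forces B = false.
Unit clause (!E) forces E = false.
Unit clause (D) forces D = true.
This assignment satisfies each clause.

A ↦ false, B ↦ false, C ↦ true, D ↦ true, E ↦ false, F ↦ false, G ↦ true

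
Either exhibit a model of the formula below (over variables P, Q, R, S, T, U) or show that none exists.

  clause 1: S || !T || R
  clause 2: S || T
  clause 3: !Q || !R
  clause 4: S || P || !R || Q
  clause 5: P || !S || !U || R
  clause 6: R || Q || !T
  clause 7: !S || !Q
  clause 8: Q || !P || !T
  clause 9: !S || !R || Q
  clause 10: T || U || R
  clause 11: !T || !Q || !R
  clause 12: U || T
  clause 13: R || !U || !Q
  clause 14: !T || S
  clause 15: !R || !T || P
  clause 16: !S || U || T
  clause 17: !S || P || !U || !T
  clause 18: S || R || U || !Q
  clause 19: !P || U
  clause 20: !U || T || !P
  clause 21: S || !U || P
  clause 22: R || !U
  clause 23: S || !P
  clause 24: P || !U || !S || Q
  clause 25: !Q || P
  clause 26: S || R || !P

Branch on S: set S = true.
From the singleton clause (!Q), Q = false.
From the singleton clause (!R), R = false.
From the singleton clause (!T), T = false.
From the singleton clause (U), U = true.
That conflicts with the unit clause (!U).
So S must be the other value — set S = false.
From the singleton clause (T), T = true.
That conflicts with the unit clause (!T).
Either choice for S ends in contradiction.

UNSATISFIABLE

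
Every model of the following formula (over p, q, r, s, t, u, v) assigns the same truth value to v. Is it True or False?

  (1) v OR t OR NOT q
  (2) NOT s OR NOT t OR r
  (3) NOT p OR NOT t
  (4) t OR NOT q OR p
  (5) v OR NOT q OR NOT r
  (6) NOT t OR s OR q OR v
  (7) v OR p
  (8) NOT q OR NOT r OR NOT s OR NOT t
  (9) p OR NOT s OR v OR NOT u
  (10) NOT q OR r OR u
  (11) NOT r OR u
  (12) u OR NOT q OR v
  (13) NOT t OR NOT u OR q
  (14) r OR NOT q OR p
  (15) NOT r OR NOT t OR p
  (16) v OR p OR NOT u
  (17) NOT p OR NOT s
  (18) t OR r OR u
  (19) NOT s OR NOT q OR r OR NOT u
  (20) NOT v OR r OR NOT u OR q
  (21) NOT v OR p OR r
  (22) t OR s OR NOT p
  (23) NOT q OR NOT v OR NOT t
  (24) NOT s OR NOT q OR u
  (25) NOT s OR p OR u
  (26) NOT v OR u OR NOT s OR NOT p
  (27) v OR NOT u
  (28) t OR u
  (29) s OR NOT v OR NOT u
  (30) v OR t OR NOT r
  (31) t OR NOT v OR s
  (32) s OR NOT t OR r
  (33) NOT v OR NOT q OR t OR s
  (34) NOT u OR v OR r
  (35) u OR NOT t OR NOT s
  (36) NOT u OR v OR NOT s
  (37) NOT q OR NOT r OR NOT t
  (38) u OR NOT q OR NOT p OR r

Suppose v = false.
The clause (p) is unit, so p = true.
The clause (NOT t) is unit, so t = false.
The clause (NOT q) is unit, so q = false.
The clause (NOT s) is unit, so s = false.
But (s) is also a unit clause — contradiction.
So every satisfying assignment has v = True.

True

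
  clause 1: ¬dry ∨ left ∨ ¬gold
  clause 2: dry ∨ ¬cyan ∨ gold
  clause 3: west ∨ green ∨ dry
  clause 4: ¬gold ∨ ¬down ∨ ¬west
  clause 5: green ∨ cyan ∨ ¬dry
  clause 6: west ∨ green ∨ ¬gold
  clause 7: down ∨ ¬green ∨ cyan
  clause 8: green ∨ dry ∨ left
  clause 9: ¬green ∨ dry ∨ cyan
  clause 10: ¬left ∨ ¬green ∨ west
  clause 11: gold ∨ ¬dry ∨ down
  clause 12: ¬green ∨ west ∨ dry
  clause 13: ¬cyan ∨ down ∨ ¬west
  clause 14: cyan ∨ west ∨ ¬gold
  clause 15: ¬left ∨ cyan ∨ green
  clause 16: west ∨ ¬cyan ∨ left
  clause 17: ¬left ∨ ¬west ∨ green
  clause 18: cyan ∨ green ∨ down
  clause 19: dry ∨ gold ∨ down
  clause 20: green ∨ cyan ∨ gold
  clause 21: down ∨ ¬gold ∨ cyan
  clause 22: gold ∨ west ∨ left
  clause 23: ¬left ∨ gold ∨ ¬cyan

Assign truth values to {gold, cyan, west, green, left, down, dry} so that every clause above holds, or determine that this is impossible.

gold: False; cyan: False; west: True; green: True; left: True; down: True; dry: True

Branch on dry: set dry = True.
Branch on left: set left = True.
Branch on green: set green = True.
Unit clause (west) forces west = True.
Branch on gold: set gold = False.
Unit clause (down) forces down = True.
Unit clause (¬cyan) forces cyan = False.
This assignment satisfies each clause.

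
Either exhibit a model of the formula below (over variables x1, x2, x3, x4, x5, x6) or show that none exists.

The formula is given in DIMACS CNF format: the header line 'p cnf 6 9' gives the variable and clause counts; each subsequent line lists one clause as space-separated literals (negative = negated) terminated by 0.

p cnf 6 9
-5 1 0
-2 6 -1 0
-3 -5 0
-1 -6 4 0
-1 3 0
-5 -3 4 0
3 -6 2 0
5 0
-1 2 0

Unit clause (x5) forces x5 = True.
Unit clause (x1) forces x1 = True.
Unit clause (¬x3) forces x3 = False.
That conflicts with the unit clause (x3).

UNSATISFIABLE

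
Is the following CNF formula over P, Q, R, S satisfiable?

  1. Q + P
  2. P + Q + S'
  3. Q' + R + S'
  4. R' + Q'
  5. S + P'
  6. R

The clause (R) is unit, so R = 1.
The clause (Q') is unit, so Q = 0.
The clause (P) is unit, so P = 1.
The clause (S) is unit, so S = 1.
This assignment satisfies each clause.
A satisfying assignment: P: 1,  Q: 0,  R: 1,  S: 1.

Satisfiable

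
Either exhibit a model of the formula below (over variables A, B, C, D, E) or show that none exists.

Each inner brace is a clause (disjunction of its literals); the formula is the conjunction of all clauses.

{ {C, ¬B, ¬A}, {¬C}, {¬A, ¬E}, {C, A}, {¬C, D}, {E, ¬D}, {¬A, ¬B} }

A ↦ True; B ↦ False; C ↦ False; D ↦ False; E ↦ False

Unit clause (¬C) forces C = False.
Unit clause (A) forces A = True.
Unit clause (¬B) forces B = False.
Unit clause (¬E) forces E = False.
Unit clause (¬D) forces D = False.
All clauses are satisfied.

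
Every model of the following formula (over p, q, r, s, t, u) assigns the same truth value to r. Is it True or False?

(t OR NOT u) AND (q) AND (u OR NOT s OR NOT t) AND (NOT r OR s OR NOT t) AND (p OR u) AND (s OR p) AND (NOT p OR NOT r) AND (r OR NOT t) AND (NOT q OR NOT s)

False

Suppose r = true.
Unit clause (q) forces q = true.
Unit clause (NOT p) forces p = false.
Unit clause (u) forces u = true.
Unit clause (t) forces t = true.
Unit clause (s) forces s = true.
Now (NOT s) is unsatisfied and unit — conflict.
So every satisfying assignment has r = False.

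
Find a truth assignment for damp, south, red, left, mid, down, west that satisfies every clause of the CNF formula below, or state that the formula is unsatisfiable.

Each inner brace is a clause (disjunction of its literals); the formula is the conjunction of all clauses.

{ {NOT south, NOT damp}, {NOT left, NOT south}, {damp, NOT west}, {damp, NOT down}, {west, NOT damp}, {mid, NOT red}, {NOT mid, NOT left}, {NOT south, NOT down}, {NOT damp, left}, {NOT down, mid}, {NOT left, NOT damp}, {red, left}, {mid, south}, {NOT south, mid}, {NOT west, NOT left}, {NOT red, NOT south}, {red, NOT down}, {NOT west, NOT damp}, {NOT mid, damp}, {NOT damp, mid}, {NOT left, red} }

Suppose south = false.
The clause (mid) is unit, so mid = true.
The clause (NOT left) is unit, so left = false.
The clause (NOT damp) is unit, so damp = false.
Now (damp) is unsatisfied and unit — conflict.
Backtrack on south: now try south = true.
The clause (NOT damp) is unit, so damp = false.
The clause (NOT left) is unit, so left = false.
The clause (NOT west) is unit, so west = false.
The clause (NOT down) is unit, so down = false.
The clause (red) is unit, so red = true.
Now (NOT red) is unsatisfied and unit — conflict.
Neither south = true nor south = false works.

UNSATISFIABLE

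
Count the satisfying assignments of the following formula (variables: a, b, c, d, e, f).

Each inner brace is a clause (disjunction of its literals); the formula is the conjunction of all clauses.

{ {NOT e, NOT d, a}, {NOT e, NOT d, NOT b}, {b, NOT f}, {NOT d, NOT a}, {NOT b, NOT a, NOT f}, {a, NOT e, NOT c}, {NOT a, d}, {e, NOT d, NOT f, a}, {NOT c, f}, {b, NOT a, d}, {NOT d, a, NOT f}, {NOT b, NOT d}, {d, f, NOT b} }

6

There are 2^6 = 64 truth assignments over (a, b, c, d, e, f).
Split on c. With c = true, the clauses containing c are satisfied and NOT c drops from the rest; 1 of the 2^5 = 32 assignments to the other variables satisfy what remains.
With c = false, by the same count on the reduced clause set, 5 assignments work.
(One model: a=F, b=F, c=F, d=F, e=F, f=F.)
Total: 1 + 5 = 6.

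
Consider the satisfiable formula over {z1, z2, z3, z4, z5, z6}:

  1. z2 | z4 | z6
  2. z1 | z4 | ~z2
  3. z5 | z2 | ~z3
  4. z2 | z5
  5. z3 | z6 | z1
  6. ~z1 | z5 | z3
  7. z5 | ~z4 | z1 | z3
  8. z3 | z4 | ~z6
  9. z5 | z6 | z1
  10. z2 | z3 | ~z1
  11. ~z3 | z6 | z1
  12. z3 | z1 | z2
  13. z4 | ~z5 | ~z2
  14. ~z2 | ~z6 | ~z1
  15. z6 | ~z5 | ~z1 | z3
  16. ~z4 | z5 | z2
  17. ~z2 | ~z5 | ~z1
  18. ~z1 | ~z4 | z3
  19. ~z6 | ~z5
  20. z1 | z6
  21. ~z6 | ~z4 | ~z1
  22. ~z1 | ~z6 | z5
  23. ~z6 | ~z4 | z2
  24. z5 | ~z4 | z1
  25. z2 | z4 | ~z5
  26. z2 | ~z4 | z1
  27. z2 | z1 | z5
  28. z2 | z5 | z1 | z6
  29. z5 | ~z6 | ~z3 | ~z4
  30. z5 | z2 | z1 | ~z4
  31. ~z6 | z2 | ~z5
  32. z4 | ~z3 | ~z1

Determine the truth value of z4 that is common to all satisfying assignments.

True

Suppose z4 = 0.
Branch on z2: set z2 = 1.
(z1) alone gives z1 = 1.
(~z5) alone gives z5 = 0.
(z3) alone gives z3 = 1.
But (~z3) is also a unit clause — contradiction.
Undo z2 and try z2 = 0.
(z6) alone gives z6 = 1.
(z5) alone gives z5 = 1.
But (~z5) is also a unit clause — contradiction.
Either choice for z2 ends in contradiction.
So every satisfying assignment has z4 = True.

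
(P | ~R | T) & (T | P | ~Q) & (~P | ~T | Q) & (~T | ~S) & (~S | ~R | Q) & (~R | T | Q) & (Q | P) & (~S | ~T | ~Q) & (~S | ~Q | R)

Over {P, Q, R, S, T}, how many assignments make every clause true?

9

There are 2^5 = 32 truth assignments over (P, Q, R, S, T).
Split on Q. With Q = 1, the clauses containing Q are satisfied and ~Q drops from the rest; 7 of the 2^4 = 16 assignments to the other variables satisfy what remains.
With Q = 0, by the same count on the reduced clause set, 2 assignments work.
(One model: P=F, Q=T, R=F, S=F, T=T.)
Total: 7 + 2 = 9.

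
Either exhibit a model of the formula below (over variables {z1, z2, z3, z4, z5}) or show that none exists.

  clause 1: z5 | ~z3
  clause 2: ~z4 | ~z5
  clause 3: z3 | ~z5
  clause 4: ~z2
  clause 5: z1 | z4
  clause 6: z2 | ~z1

z1 ↦ 0, z2 ↦ 0, z3 ↦ 0, z4 ↦ 1, z5 ↦ 0

The clause (~z2) is unit, so z2 = 0.
The clause (~z1) is unit, so z1 = 0.
The clause (z4) is unit, so z4 = 1.
The clause (~z5) is unit, so z5 = 0.
The clause (~z3) is unit, so z3 = 0.
Every clause now holds.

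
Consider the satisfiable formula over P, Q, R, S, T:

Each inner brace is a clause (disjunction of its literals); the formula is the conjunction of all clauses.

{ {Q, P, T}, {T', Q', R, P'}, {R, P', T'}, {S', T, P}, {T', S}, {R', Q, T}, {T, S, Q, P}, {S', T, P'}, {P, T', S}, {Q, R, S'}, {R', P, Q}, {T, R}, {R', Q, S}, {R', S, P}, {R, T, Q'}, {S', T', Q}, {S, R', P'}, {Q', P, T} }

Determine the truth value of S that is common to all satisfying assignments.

Suppose S = 0.
From the singleton clause (T'), T = 0.
From the singleton clause (R), R = 1.
From the singleton clause (Q), Q = 1.
From the singleton clause (P), P = 1.
Now (P') is unsatisfied and unit — conflict.
So every satisfying assignment has S = True.

True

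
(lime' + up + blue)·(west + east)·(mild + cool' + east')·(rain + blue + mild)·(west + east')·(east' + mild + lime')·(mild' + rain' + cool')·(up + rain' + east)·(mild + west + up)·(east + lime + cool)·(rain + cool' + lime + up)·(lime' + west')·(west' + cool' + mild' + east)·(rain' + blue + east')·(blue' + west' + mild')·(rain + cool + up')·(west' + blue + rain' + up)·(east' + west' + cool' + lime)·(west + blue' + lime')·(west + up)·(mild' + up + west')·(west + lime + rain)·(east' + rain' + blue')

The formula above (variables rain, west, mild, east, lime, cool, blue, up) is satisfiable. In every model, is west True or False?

Suppose west = 0.
The clause (east) is unit, so east = 1.
Now (east') is unsatisfied and unit — conflict.
So every satisfying assignment has west = True.

True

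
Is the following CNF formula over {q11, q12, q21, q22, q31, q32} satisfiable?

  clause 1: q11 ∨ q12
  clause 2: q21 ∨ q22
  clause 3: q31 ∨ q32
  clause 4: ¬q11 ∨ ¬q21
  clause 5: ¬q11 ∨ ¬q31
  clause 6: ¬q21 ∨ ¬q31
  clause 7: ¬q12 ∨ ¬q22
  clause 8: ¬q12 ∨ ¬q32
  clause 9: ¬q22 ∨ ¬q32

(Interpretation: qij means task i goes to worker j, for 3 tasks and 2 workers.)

Suppose q11 = True.
Unit clause (¬q21) forces q21 = False.
Unit clause (q22) forces q22 = True.
Unit clause (¬q31) forces q31 = False.
Unit clause (q32) forces q32 = True.
But (¬q32) is also a unit clause — contradiction.
That branch fails; take q11 = False instead.
Unit clause (q12) forces q12 = True.
Unit clause (¬q22) forces q22 = False.
Unit clause (q21) forces q21 = True.
Unit clause (¬q31) forces q31 = False.
Unit clause (q32) forces q32 = True.
But (¬q32) is also a unit clause — contradiction.
Both values of q11 lead to a conflict.
No assignment satisfies every clause.

No, unsatisfiable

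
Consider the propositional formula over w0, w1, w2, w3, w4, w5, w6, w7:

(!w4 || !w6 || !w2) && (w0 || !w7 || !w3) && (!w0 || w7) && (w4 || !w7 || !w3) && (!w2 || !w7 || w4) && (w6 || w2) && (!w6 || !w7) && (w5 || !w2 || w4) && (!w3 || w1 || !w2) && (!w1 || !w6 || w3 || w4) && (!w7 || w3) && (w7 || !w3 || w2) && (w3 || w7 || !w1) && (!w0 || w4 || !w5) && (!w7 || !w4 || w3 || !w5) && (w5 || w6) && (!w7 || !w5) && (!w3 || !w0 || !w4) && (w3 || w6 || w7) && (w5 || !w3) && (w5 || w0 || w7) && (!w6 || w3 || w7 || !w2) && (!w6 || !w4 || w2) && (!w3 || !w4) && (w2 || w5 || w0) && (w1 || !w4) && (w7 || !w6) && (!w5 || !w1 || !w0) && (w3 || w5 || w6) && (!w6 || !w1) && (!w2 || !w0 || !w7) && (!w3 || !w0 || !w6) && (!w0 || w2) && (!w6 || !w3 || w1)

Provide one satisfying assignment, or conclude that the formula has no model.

w0: false, w1: true, w2: true, w3: true, w4: false, w5: true, w6: false, w7: false

Branch on w0: set w0 = false.
Branch on w7: set w7 = false.
The clause (w5) is unit, so w5 = true.
The clause (!w6) is unit, so w6 = false.
The clause (w2) is unit, so w2 = true.
The clause (w3) is unit, so w3 = true.
The clause (w1) is unit, so w1 = true.
The clause (!w4) is unit, so w4 = false.
Every clause now holds.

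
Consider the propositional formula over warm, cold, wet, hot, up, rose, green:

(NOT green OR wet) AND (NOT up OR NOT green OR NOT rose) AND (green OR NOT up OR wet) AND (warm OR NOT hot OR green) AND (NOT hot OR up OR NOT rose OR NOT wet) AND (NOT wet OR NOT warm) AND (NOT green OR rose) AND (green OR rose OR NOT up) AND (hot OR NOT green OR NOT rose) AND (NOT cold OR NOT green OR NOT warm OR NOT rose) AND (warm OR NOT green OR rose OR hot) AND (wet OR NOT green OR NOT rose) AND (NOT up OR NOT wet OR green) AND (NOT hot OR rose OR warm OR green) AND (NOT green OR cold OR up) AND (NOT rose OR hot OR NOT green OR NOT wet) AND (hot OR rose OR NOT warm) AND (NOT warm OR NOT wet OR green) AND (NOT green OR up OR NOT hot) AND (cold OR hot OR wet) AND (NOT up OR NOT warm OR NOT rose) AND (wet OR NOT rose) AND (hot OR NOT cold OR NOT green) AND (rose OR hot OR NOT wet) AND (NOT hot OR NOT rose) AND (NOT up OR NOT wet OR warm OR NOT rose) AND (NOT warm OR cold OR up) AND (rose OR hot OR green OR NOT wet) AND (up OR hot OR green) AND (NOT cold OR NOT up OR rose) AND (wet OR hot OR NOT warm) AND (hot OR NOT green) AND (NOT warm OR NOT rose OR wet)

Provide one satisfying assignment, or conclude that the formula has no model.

Try green = false.
Try up = false.
The clause (hot) is unit, so hot = true.
The clause (warm) is unit, so warm = true.
The clause (NOT wet) is unit, so wet = false.
The clause (NOT rose) is unit, so rose = false.
The clause (cold) is unit, so cold = true.
This assignment satisfies each clause.

warm: true; cold: true; wet: false; hot: true; up: false; rose: false; green: false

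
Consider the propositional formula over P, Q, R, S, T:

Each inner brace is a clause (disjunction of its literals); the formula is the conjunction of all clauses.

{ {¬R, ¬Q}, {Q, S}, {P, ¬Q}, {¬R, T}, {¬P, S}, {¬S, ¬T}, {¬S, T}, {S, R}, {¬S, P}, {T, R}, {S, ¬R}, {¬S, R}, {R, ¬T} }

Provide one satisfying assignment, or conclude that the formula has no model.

Try R = False.
Unit clause (S) forces S = True.
That conflicts with the unit clause (¬S).
Backtrack on R: now try R = True.
Unit clause (¬Q) forces Q = False.
Unit clause (S) forces S = True.
Unit clause (T) forces T = True.
That conflicts with the unit clause (¬T).
Both values of R lead to a conflict.

UNSATISFIABLE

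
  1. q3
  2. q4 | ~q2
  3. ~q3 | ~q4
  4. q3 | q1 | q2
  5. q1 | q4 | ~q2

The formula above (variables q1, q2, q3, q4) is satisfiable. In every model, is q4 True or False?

False

Suppose q4 = 1.
From the singleton clause (q3), q3 = 1.
But (~q3) is also a unit clause — contradiction.
So every satisfying assignment has q4 = False.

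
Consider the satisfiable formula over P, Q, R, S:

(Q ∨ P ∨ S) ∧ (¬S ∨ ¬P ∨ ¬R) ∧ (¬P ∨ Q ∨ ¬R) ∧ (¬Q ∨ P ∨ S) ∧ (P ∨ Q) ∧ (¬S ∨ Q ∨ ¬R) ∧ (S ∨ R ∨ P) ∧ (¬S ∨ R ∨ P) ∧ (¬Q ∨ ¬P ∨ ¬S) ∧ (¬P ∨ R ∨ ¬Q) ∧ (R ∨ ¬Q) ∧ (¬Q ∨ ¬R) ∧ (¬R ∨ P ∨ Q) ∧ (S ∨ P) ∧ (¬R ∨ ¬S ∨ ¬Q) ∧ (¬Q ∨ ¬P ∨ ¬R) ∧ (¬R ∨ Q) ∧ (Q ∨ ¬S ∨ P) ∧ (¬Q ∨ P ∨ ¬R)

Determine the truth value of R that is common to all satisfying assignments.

Suppose R = True.
The clause (¬Q) is unit, so Q = False.
That conflicts with the unit clause (Q).
So every satisfying assignment has R = False.

False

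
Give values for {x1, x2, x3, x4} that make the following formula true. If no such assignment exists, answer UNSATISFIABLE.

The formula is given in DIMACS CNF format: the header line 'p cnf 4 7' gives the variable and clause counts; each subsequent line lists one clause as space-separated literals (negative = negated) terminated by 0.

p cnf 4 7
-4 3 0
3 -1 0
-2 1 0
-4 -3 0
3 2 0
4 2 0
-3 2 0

x1 ↦ True,  x2 ↦ True,  x3 ↦ True,  x4 ↦ False

Branch on x4: set x4 = False.
(x2) alone gives x2 = True.
(x1) alone gives x1 = True.
(x3) alone gives x3 = True.
All clauses are satisfied.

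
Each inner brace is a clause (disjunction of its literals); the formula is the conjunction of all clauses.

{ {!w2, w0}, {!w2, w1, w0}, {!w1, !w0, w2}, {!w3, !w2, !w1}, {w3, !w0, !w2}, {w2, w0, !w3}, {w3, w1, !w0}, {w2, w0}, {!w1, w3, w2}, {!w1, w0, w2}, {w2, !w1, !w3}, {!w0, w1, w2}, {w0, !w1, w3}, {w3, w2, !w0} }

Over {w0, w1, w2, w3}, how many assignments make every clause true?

There are 2^4 = 16 truth assignments over (w0, w1, w2, w3).
Check each against the 14 clauses (columns in the order w0, w1, w2, w3):
  F F F F  ✗ fails (w2 || w0)
  F F F T  ✗ fails (w2 || w0 || !w3)
  F F T F  ✗ fails (!w2 || w0)
  F F T T  ✗ fails (!w2 || w0)
  F T F F  ✗ fails (w2 || w0)
  F T F T  ✗ fails (w2 || w0 || !w3)
  F T T F  ✗ fails (!w2 || w0)
  F T T T  ✗ fails (!w2 || w0)
  T F F F  ✗ fails (w3 || w1 || !w0)
  T F F T  ✗ fails (!w0 || w1 || w2)
  T F T F  ✗ fails (w3 || !w0 || !w2)
  T F T T  ✓ satisfies all
  T T F F  ✗ fails (!w1 || !w0 || w2)
  T T F T  ✗ fails (!w1 || !w0 || w2)
  T T T F  ✗ fails (w3 || !w0 || !w2)
  T T T T  ✗ fails (!w3 || !w2 || !w1)
1 of the 16 rows is a model.

1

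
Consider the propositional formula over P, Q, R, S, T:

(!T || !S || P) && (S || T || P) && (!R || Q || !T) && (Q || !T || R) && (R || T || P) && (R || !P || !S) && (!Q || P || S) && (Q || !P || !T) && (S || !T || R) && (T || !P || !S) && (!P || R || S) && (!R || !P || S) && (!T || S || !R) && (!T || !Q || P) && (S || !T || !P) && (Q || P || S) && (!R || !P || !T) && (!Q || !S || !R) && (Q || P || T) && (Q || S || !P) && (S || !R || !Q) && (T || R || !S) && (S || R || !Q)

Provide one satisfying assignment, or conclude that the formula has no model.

Branch on T: set T = false.
Branch on S: set S = true.
From the singleton clause (!P), P = false.
From the singleton clause (R), R = true.
From the singleton clause (!Q), Q = false.
Now (Q) is unsatisfied and unit — conflict.
So S must be the other value — set S = false.
From the singleton clause (P), P = true.
From the singleton clause (R), R = true.
Now (!R) is unsatisfied and unit — conflict.
Neither S = true nor S = false works.
So T must be the other value — set T = true.
Branch on S: set S = false.
From the singleton clause (R), R = true.
Now (!R) is unsatisfied and unit — conflict.
So S must be the other value — set S = true.
From the singleton clause (P), P = true.
From the singleton clause (R), R = true.
Now (!R) is unsatisfied and unit — conflict.
Neither S = true nor S = false works.
Neither T = true nor T = false works.

UNSATISFIABLE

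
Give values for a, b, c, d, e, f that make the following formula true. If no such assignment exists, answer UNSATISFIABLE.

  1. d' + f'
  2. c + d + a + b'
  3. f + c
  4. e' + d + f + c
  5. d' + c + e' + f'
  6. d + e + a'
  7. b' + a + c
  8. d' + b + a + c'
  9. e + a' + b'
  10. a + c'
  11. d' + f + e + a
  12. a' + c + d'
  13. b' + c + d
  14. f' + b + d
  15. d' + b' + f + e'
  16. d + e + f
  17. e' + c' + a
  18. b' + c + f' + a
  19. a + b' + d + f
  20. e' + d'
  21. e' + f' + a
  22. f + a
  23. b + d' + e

a=1,  b=1,  c=1,  d=0,  e=1,  f=0

Suppose d = 0.
Suppose f = 0.
Unit clause (c) forces c = 1.
Unit clause (a) forces a = 1.
Unit clause (e) forces e = 1.
No clause remains; b is free.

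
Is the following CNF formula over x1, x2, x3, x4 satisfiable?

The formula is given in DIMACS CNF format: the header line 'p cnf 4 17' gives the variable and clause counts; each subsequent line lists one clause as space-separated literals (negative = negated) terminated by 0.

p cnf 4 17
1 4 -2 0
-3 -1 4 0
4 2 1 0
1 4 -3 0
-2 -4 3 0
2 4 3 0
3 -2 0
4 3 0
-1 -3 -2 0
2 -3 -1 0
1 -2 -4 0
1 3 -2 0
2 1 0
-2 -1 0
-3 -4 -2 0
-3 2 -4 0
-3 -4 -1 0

Branch on x3: set x3 = False.
Unit clause (¬x2) forces x2 = False.
Unit clause (x4) forces x4 = True.
Unit clause (x1) forces x1 = True.
This assignment satisfies each clause.
A satisfying assignment: x1 ↦ True, x2 ↦ False, x3 ↦ False, x4 ↦ True.

Yes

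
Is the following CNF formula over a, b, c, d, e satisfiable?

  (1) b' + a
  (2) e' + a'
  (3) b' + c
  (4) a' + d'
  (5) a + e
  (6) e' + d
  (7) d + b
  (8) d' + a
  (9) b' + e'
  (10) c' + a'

No

Case b = 0:
The clause (d) is unit, so d = 1.
The clause (a') is unit, so a = 0.
Now (a) is unsatisfied and unit — conflict.
Undo b and try b = 1.
The clause (a) is unit, so a = 1.
The clause (e') is unit, so e = 0.
The clause (c) is unit, so c = 1.
Now (c') is unsatisfied and unit — conflict.
Either choice for b ends in contradiction.
No assignment satisfies every clause.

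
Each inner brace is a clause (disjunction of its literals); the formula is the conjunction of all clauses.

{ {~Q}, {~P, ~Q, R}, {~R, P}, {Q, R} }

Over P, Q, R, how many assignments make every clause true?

1

There are 2^3 = 8 truth assignments over (P, Q, R).
Split on Q. With Q = 1, the clauses containing Q are satisfied and ~Q drops from the rest; 0 of the 2^2 = 4 assignments to the other variables satisfy what remains.
With Q = 0, by the same count on the reduced clause set, 1 assignment works.
Total: 0 + 1 = 1.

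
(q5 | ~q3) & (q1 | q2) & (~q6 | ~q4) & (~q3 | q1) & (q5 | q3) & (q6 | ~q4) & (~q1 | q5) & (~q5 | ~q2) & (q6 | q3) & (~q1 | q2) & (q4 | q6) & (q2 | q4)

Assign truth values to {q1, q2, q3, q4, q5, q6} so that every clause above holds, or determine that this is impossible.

Case q5 = 1:
The clause (~q2) is unit, so q2 = 0.
The clause (q1) is unit, so q1 = 1.
That conflicts with the unit clause (~q1).
So q5 must be the other value — set q5 = 0.
The clause (~q3) is unit, so q3 = 0.
That conflicts with the unit clause (q3).
Either choice for q5 ends in contradiction.

UNSATISFIABLE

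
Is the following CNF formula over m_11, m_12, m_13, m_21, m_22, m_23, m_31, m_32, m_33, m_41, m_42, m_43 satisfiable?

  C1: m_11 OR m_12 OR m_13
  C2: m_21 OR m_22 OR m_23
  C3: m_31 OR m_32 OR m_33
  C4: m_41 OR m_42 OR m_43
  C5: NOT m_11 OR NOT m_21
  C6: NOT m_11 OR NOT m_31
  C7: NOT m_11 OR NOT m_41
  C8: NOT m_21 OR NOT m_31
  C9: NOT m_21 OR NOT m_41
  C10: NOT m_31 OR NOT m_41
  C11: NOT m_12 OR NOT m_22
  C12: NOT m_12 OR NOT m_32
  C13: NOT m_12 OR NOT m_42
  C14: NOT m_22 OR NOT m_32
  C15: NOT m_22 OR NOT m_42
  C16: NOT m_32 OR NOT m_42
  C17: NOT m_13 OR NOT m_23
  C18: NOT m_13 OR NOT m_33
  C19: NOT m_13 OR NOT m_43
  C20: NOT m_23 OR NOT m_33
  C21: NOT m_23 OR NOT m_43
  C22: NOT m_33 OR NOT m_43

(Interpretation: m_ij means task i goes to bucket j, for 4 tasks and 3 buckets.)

Try m_11 = false.
Try m_12 = true.
Unit clause (NOT m_22) forces m_22 = false.
Unit clause (NOT m_32) forces m_32 = false.
Unit clause (NOT m_42) forces m_42 = false.
Try m_21 = true.
Unit clause (NOT m_31) forces m_31 = false.
Unit clause (m_33) forces m_33 = true.
Unit clause (NOT m_41) forces m_41 = false.
Unit clause (m_43) forces m_43 = true.
That conflicts with the unit clause (NOT m_43).
Backtrack on m_21: now try m_21 = false.
Unit clause (m_23) forces m_23 = true.
Unit clause (NOT m_13) forces m_13 = false.
Unit clause (NOT m_33) forces m_33 = false.
Unit clause (m_31) forces m_31 = true.
Unit clause (NOT m_41) forces m_41 = false.
Unit clause (m_43) forces m_43 = true.
That conflicts with the unit clause (NOT m_43).
Either choice for m_21 ends in contradiction.
Backtrack on m_12: now try m_12 = false.
Unit clause (m_13) forces m_13 = true.
Unit clause (NOT m_23) forces m_23 = false.
Unit clause (NOT m_33) forces m_33 = false.
Unit clause (NOT m_43) forces m_43 = false.
Try m_21 = true.
Unit clause (NOT m_31) forces m_31 = false.
Unit clause (m_32) forces m_32 = true.
Unit clause (NOT m_41) forces m_41 = false.
Unit clause (m_42) forces m_42 = true.
That conflicts with the unit clause (NOT m_42).
Backtrack on m_21: now try m_21 = false.
Unit clause (m_22) forces m_22 = true.
Unit clause (NOT m_32) forces m_32 = false.
Unit clause (m_31) forces m_31 = true.
Unit clause (NOT m_41) forces m_41 = false.
Unit clause (m_42) forces m_42 = true.
That conflicts with the unit clause (NOT m_42).
Either choice for m_21 ends in contradiction.
Either choice for m_12 ends in contradiction.
Backtrack on m_11: now try m_11 = true.
Unit clause (NOT m_21) forces m_21 = false.
Unit clause (NOT m_31) forces m_31 = false.
Unit clause (NOT m_41) forces m_41 = false.
Try m_22 = true.
Unit clause (NOT m_12) forces m_12 = false.
Unit clause (NOT m_32) forces m_32 = false.
Unit clause (m_33) forces m_33 = true.
Unit clause (NOT m_42) forces m_42 = false.
Unit clause (m_43) forces m_43 = true.
That conflicts with the unit clause (NOT m_43).
Backtrack on m_22: now try m_22 = false.
Unit clause (m_23) forces m_23 = true.
Unit clause (NOT m_13) forces m_13 = false.
Unit clause (NOT m_33) forces m_33 = false.
Unit clause (m_32) forces m_32 = true.
Unit clause (NOT m_12) forces m_12 = false.
Unit clause (NOT m_42) forces m_42 = false.
Unit clause (m_43) forces m_43 = true.
That conflicts with the unit clause (NOT m_43).
Either choice for m_22 ends in contradiction.
Either choice for m_11 ends in contradiction.
No assignment satisfies every clause.

No, unsatisfiable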